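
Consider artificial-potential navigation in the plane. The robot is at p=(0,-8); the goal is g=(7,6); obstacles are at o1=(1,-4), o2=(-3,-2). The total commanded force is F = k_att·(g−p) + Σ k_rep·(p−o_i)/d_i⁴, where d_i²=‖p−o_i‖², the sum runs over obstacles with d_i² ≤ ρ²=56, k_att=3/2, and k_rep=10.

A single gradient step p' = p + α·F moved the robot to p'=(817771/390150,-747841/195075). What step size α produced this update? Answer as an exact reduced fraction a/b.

F_att = 3/2·(g−p) = 3/2·(7,14) = (10.5000,21.0000)
o1: d²=17 ≤ ρ²=56; F_rep = 10·(-1,-4)/17² = (-0.0346,-0.1384)
o2: d²=45 ≤ ρ²=56; F_rep = 10·(3,-6)/45² = (0.0148,-0.0296)
F = F_att + ΣF_rep = (10.4802,20.8320)
Δp = p'−p = (2.0960,4.1664); α = Δx/Fx = (817771/390150) / (817771/78030) = 1/5
check: Δy/Fy = (812759/195075) / (812759/39015) = 1/5 ✓

α = 1/5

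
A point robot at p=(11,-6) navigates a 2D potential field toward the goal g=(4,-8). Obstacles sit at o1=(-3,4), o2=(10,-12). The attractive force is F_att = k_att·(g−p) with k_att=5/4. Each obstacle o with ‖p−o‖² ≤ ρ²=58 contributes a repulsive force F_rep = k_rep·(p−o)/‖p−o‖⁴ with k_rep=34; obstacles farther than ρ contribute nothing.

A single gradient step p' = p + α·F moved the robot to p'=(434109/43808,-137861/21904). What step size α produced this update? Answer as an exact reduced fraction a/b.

F_att = 5/4·(g−p) = 5/4·(-7,-2) = (-8.7500,-2.5000)
o1: d²=296 > ρ²=58 → inactive
o2: d²=37 ≤ ρ²=58; F_rep = 34·(1,6)/37² = (0.0248,0.1490)
F = F_att + ΣF_rep = (-8.7252,-2.3510)
Δp = p'−p = (-1.0906,-0.2939); α = Δx/Fx = (-47779/43808) / (-47779/5476) = 1/8
check: Δy/Fy = (-6437/21904) / (-6437/2738) = 1/8 ✓

α = 1/8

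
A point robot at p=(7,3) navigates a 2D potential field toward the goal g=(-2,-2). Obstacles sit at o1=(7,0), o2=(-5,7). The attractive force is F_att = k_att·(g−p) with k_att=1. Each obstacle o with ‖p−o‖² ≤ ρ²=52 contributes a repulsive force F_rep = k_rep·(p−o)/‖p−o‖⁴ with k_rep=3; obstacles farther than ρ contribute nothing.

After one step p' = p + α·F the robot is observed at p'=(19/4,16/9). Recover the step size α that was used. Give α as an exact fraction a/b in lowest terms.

F_att = 1·(g−p) = 1·(-9,-5) = (-9.0000,-5.0000)
o1: d²=9 ≤ ρ²=52; F_rep = 3·(0,3)/9² = (0.0000,0.1111)
o2: d²=160 > ρ²=52 → inactive
F = F_att + ΣF_rep = (-9.0000,-4.8889)
Δp = p'−p = (-2.2500,-1.2222); α = Δx/Fx = (-9/4) / (-9) = 1/4
check: Δy/Fy = (-11/9) / (-44/9) = 1/4 ✓

α = 1/4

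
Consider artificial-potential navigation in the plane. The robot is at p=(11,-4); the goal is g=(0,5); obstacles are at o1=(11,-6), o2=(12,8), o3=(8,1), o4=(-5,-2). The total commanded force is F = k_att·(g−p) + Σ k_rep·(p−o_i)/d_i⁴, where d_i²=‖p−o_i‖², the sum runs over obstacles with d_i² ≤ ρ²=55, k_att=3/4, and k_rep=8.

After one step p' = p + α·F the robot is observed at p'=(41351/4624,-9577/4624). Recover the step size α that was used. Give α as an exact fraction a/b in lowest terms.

α = 1/4

F_att = 3/4·(g−p) = 3/4·(-11,9) = (-8.2500,6.7500)
o1: d²=4 ≤ ρ²=55; F_rep = 8·(0,2)/4² = (0.0000,1.0000)
o2: d²=145 > ρ²=55 → inactive
o3: d²=34 ≤ ρ²=55; F_rep = 8·(3,-5)/34² = (0.0208,-0.0346)
o4: d²=260 > ρ²=55 → inactive
F = F_att + ΣF_rep = (-8.2292,7.7154)
Δp = p'−p = (-2.0573,1.9288); α = Δx/Fx = (-9513/4624) / (-9513/1156) = 1/4
check: Δy/Fy = (8919/4624) / (8919/1156) = 1/4 ✓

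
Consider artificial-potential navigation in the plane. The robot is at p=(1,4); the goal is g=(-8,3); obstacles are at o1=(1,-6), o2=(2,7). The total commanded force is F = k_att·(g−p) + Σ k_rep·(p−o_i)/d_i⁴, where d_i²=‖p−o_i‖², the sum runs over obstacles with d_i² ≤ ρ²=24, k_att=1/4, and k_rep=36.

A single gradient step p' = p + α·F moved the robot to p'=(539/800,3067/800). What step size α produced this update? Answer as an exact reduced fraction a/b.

F_att = 1/4·(g−p) = 1/4·(-9,-1) = (-2.2500,-0.2500)
o1: d²=100 > ρ²=24 → inactive
o2: d²=10 ≤ ρ²=24; F_rep = 36·(-1,-3)/10² = (-0.3600,-1.0800)
F = F_att + ΣF_rep = (-2.6100,-1.3300)
Δp = p'−p = (-0.3262,-0.1663); α = Δx/Fx = (-261/800) / (-261/100) = 1/8
check: Δy/Fy = (-133/800) / (-133/100) = 1/8 ✓

α = 1/8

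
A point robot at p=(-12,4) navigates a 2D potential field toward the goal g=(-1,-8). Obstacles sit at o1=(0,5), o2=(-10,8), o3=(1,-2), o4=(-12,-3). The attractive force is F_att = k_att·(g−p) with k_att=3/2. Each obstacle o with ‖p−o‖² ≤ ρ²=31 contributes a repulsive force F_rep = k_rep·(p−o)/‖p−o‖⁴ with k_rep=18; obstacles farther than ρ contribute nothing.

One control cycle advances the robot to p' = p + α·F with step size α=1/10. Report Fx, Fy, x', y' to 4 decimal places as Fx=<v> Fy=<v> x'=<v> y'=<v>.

Fx=16.4100 Fy=-18.1800 x'=-10.3590 y'=2.1820

F_att = 3/2·(g−p) = 3/2·(11,-12) = (16.5000,-18.0000)
o1: d²=145 > ρ²=31 → inactive
o2: d²=20 ≤ ρ²=31; F_rep = 18·(-2,-4)/20² = (-0.0900,-0.1800)
o3: d²=205 > ρ²=31 → inactive
o4: d²=49 > ρ²=31 → inactive
F = F_att + ΣF_rep = (16.4100,-18.1800)
p' = p + 1/10·F = (-10.3590,2.1820)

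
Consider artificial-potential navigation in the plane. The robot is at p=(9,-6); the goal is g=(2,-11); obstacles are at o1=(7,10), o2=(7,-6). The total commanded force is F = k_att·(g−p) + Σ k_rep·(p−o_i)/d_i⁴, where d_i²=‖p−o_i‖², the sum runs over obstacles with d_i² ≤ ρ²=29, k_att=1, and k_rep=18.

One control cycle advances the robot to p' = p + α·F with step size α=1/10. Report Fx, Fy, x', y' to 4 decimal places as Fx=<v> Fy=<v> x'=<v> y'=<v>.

Fx=-4.7500 Fy=-5.0000 x'=8.5250 y'=-6.5000

F_att = 1·(g−p) = 1·(-7,-5) = (-7.0000,-5.0000)
o1: d²=260 > ρ²=29 → inactive
o2: d²=4 ≤ ρ²=29; F_rep = 18·(2,0)/4² = (2.2500,0.0000)
F = F_att + ΣF_rep = (-4.7500,-5.0000)
p' = p + 1/10·F = (8.5250,-6.5000)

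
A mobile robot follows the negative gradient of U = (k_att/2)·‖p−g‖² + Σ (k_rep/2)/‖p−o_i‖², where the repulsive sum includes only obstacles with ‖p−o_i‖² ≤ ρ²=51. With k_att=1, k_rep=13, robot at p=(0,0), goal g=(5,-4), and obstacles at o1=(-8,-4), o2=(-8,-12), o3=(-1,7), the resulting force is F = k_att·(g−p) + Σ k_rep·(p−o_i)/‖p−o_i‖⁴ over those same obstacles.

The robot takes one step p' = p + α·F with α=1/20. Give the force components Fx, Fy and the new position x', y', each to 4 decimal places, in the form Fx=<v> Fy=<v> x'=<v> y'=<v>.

Fx=5.0052 Fy=-4.0364 x'=0.2503 y'=-0.2018

F_att = 1·(g−p) = 1·(5,-4) = (5.0000,-4.0000)
o1: d²=80 > ρ²=51 → inactive
o2: d²=208 > ρ²=51 → inactive
o3: d²=50 ≤ ρ²=51; F_rep = 13·(1,-7)/50² = (0.0052,-0.0364)
F = F_att + ΣF_rep = (5.0052,-4.0364)
p' = p + 1/20·F = (0.2503,-0.2018)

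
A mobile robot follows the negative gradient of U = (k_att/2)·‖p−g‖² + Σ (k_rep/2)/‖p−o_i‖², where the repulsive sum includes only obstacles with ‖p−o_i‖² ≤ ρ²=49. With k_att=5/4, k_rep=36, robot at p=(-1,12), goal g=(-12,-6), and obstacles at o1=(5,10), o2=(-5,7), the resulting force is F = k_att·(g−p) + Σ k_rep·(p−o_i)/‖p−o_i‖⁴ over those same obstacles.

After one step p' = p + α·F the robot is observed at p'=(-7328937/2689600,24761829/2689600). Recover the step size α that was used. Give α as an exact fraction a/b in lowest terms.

F_att = 5/4·(g−p) = 5/4·(-11,-18) = (-13.7500,-22.5000)
o1: d²=40 ≤ ρ²=49; F_rep = 36·(-6,2)/40² = (-0.1350,0.0450)
o2: d²=41 ≤ ρ²=49; F_rep = 36·(4,5)/41² = (0.0857,0.1071)
F = F_att + ΣF_rep = (-13.7993,-22.3479)
Δp = p'−p = (-1.7249,-2.7935); α = Δx/Fx = (-4639337/2689600) / (-4639337/336200) = 1/8
check: Δy/Fy = (-7513371/2689600) / (-7513371/336200) = 1/8 ✓

α = 1/8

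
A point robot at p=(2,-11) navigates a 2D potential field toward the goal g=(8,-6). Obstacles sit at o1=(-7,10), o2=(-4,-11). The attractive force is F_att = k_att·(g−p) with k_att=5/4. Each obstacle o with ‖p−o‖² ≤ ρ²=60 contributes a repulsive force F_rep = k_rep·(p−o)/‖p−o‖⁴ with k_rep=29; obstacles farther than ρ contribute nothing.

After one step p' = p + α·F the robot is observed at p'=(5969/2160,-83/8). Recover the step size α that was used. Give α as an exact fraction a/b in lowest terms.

F_att = 5/4·(g−p) = 5/4·(6,5) = (7.5000,6.2500)
o1: d²=522 > ρ²=60 → inactive
o2: d²=36 ≤ ρ²=60; F_rep = 29·(6,0)/36² = (0.1343,0.0000)
F = F_att + ΣF_rep = (7.6343,6.2500)
Δp = p'−p = (0.7634,0.6250); α = Δx/Fx = (1649/2160) / (1649/216) = 1/10
check: Δy/Fy = (5/8) / (25/4) = 1/10 ✓

α = 1/10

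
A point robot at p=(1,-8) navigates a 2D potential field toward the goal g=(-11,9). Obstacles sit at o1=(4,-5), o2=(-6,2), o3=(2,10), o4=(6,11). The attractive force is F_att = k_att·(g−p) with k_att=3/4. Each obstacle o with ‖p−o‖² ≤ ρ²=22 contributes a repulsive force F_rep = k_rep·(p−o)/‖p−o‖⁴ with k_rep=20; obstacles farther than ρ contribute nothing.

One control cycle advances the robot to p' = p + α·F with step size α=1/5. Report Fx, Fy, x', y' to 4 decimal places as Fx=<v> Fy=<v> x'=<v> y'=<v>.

F_att = 3/4·(g−p) = 3/4·(-12,17) = (-9.0000,12.7500)
o1: d²=18 ≤ ρ²=22; F_rep = 20·(-3,-3)/18² = (-0.1852,-0.1852)
o2: d²=149 > ρ²=22 → inactive
o3: d²=325 > ρ²=22 → inactive
o4: d²=386 > ρ²=22 → inactive
F = F_att + ΣF_rep = (-9.1852,12.5648)
p' = p + 1/5·F = (-0.8370,-5.4870)

Fx=-9.1852 Fy=12.5648 x'=-0.8370 y'=-5.4870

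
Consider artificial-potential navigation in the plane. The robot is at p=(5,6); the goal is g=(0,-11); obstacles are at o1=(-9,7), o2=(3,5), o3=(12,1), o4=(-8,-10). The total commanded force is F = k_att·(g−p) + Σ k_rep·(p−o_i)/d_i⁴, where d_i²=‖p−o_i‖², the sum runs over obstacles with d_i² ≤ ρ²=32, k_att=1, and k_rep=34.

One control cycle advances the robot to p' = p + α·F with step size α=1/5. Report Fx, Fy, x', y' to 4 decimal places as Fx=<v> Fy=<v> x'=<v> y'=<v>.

F_att = 1·(g−p) = 1·(-5,-17) = (-5.0000,-17.0000)
o1: d²=197 > ρ²=32 → inactive
o2: d²=5 ≤ ρ²=32; F_rep = 34·(2,1)/5² = (2.7200,1.3600)
o3: d²=74 > ρ²=32 → inactive
o4: d²=425 > ρ²=32 → inactive
F = F_att + ΣF_rep = (-2.2800,-15.6400)
p' = p + 1/5·F = (4.5440,2.8720)

Fx=-2.2800 Fy=-15.6400 x'=4.5440 y'=2.8720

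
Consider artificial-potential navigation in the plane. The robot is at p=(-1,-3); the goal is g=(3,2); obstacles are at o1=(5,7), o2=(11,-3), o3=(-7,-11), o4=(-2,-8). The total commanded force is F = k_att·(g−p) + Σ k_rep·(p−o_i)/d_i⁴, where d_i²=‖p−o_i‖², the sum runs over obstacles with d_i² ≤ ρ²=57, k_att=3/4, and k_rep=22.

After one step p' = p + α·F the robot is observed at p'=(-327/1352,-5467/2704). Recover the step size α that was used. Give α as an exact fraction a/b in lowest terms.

F_att = 3/4·(g−p) = 3/4·(4,5) = (3.0000,3.7500)
o1: d²=136 > ρ²=57 → inactive
o2: d²=144 > ρ²=57 → inactive
o3: d²=100 > ρ²=57 → inactive
o4: d²=26 ≤ ρ²=57; F_rep = 22·(1,5)/26² = (0.0325,0.1627)
F = F_att + ΣF_rep = (3.0325,3.9127)
Δp = p'−p = (0.7581,0.9782); α = Δx/Fx = (1025/1352) / (1025/338) = 1/4
check: Δy/Fy = (2645/2704) / (2645/676) = 1/4 ✓

α = 1/4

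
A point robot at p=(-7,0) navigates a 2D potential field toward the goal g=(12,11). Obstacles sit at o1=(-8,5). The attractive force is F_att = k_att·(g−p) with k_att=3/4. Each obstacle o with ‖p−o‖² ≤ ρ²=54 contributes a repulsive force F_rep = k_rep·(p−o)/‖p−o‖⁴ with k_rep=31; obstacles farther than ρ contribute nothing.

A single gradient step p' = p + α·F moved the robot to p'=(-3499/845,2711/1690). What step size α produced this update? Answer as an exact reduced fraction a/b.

α = 1/5

F_att = 3/4·(g−p) = 3/4·(19,11) = (14.2500,8.2500)
o1: d²=26 ≤ ρ²=54; F_rep = 31·(1,-5)/26² = (0.0459,-0.2293)
F = F_att + ΣF_rep = (14.2959,8.0207)
Δp = p'−p = (2.8592,1.6041); α = Δx/Fx = (2416/845) / (2416/169) = 1/5
check: Δy/Fy = (2711/1690) / (2711/338) = 1/5 ✓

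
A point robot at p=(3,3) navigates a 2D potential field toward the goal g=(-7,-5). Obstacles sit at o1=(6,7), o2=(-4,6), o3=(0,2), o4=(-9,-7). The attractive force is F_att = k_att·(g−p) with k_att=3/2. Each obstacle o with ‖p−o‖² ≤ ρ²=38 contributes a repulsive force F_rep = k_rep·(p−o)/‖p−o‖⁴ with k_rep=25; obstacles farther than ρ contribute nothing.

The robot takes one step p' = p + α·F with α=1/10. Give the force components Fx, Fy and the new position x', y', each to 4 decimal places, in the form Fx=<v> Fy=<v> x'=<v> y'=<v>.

Fx=-14.3700 Fy=-11.9100 x'=1.5630 y'=1.8090

F_att = 3/2·(g−p) = 3/2·(-10,-8) = (-15.0000,-12.0000)
o1: d²=25 ≤ ρ²=38; F_rep = 25·(-3,-4)/25² = (-0.1200,-0.1600)
o2: d²=58 > ρ²=38 → inactive
o3: d²=10 ≤ ρ²=38; F_rep = 25·(3,1)/10² = (0.7500,0.2500)
o4: d²=244 > ρ²=38 → inactive
F = F_att + ΣF_rep = (-14.3700,-11.9100)
p' = p + 1/10·F = (1.5630,1.8090)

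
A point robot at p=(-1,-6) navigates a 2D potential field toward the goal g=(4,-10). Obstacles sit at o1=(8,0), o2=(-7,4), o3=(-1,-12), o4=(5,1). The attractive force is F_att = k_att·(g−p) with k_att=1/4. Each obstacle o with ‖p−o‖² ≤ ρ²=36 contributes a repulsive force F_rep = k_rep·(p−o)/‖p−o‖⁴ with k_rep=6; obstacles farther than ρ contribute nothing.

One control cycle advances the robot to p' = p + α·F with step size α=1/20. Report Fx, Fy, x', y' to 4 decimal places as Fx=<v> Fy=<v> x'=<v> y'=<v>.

Fx=1.2500 Fy=-0.9722 x'=-0.9375 y'=-6.0486

F_att = 1/4·(g−p) = 1/4·(5,-4) = (1.2500,-1.0000)
o1: d²=117 > ρ²=36 → inactive
o2: d²=136 > ρ²=36 → inactive
o3: d²=36 ≤ ρ²=36; F_rep = 6·(0,6)/36² = (0.0000,0.0278)
o4: d²=85 > ρ²=36 → inactive
F = F_att + ΣF_rep = (1.2500,-0.9722)
p' = p + 1/20·F = (-0.9375,-6.0486)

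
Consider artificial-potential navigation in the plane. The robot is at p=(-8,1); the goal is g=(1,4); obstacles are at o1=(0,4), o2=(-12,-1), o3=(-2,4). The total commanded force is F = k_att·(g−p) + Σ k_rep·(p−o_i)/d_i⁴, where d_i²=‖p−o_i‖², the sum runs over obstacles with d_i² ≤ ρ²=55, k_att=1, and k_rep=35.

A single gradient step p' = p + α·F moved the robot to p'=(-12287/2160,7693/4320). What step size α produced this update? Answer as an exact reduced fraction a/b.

F_att = 1·(g−p) = 1·(9,3) = (9.0000,3.0000)
o1: d²=73 > ρ²=55 → inactive
o2: d²=20 ≤ ρ²=55; F_rep = 35·(4,2)/20² = (0.3500,0.1750)
o3: d²=45 ≤ ρ²=55; F_rep = 35·(-6,-3)/45² = (-0.1037,-0.0519)
F = F_att + ΣF_rep = (9.2463,3.1231)
Δp = p'−p = (2.3116,0.7808); α = Δx/Fx = (4993/2160) / (4993/540) = 1/4
check: Δy/Fy = (3373/4320) / (3373/1080) = 1/4 ✓

α = 1/4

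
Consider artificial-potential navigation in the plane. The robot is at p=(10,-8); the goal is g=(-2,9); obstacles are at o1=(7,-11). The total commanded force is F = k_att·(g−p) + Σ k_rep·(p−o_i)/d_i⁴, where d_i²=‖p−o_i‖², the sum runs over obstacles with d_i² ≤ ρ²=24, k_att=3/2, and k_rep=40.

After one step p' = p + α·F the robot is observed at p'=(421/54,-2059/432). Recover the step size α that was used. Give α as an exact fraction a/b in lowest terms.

α = 1/8

F_att = 3/2·(g−p) = 3/2·(-12,17) = (-18.0000,25.5000)
o1: d²=18 ≤ ρ²=24; F_rep = 40·(3,3)/18² = (0.3704,0.3704)
F = F_att + ΣF_rep = (-17.6296,25.8704)
Δp = p'−p = (-2.2037,3.2338); α = Δx/Fx = (-119/54) / (-476/27) = 1/8
check: Δy/Fy = (1397/432) / (1397/54) = 1/8 ✓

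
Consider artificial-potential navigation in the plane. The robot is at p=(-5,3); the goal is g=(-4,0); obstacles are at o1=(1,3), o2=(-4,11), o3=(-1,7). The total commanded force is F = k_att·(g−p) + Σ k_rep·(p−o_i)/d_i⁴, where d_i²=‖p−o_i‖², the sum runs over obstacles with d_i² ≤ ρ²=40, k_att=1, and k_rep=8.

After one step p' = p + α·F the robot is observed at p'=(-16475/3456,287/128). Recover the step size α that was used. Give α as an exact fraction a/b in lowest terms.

α = 1/4

F_att = 1·(g−p) = 1·(1,-3) = (1.0000,-3.0000)
o1: d²=36 ≤ ρ²=40; F_rep = 8·(-6,0)/36² = (-0.0370,0.0000)
o2: d²=65 > ρ²=40 → inactive
o3: d²=32 ≤ ρ²=40; F_rep = 8·(-4,-4)/32² = (-0.0312,-0.0312)
F = F_att + ΣF_rep = (0.9317,-3.0312)
Δp = p'−p = (0.2329,-0.7578); α = Δx/Fx = (805/3456) / (805/864) = 1/4
check: Δy/Fy = (-97/128) / (-97/32) = 1/4 ✓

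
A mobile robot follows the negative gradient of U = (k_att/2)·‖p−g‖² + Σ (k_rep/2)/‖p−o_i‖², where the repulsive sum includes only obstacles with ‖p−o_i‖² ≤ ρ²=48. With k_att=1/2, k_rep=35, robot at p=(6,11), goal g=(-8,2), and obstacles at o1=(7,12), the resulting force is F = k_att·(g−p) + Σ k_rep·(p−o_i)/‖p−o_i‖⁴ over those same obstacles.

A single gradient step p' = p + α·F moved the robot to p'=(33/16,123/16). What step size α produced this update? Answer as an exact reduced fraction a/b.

α = 1/4

F_att = 1/2·(g−p) = 1/2·(-14,-9) = (-7.0000,-4.5000)
o1: d²=2 ≤ ρ²=48; F_rep = 35·(-1,-1)/2² = (-8.7500,-8.7500)
F = F_att + ΣF_rep = (-15.7500,-13.2500)
Δp = p'−p = (-3.9375,-3.3125); α = Δx/Fx = (-63/16) / (-63/4) = 1/4
check: Δy/Fy = (-53/16) / (-53/4) = 1/4 ✓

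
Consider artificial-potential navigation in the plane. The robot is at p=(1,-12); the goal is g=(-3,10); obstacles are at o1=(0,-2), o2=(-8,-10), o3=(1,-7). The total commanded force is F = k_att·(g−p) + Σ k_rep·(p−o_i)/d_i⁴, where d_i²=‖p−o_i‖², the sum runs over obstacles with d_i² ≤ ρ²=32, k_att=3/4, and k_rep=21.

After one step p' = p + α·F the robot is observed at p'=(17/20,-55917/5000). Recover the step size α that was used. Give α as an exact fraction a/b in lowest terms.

α = 1/20

F_att = 3/4·(g−p) = 3/4·(-4,22) = (-3.0000,16.5000)
o1: d²=101 > ρ²=32 → inactive
o2: d²=85 > ρ²=32 → inactive
o3: d²=25 ≤ ρ²=32; F_rep = 21·(0,-5)/25² = (0.0000,-0.1680)
F = F_att + ΣF_rep = (-3.0000,16.3320)
Δp = p'−p = (-0.1500,0.8166); α = Δx/Fx = (-3/20) / (-3) = 1/20
check: Δy/Fy = (4083/5000) / (4083/250) = 1/20 ✓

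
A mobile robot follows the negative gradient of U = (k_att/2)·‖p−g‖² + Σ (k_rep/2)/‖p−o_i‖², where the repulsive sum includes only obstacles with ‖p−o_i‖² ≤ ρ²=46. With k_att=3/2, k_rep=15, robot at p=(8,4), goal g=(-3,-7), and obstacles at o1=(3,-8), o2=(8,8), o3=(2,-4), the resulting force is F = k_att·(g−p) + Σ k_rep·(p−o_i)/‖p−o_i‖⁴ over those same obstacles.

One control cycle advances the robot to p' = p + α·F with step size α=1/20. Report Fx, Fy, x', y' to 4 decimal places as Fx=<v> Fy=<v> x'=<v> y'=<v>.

Fx=-16.5000 Fy=-16.7344 x'=7.1750 y'=3.1633

F_att = 3/2·(g−p) = 3/2·(-11,-11) = (-16.5000,-16.5000)
o1: d²=169 > ρ²=46 → inactive
o2: d²=16 ≤ ρ²=46; F_rep = 15·(0,-4)/16² = (0.0000,-0.2344)
o3: d²=100 > ρ²=46 → inactive
F = F_att + ΣF_rep = (-16.5000,-16.7344)
p' = p + 1/20·F = (7.1750,3.1633)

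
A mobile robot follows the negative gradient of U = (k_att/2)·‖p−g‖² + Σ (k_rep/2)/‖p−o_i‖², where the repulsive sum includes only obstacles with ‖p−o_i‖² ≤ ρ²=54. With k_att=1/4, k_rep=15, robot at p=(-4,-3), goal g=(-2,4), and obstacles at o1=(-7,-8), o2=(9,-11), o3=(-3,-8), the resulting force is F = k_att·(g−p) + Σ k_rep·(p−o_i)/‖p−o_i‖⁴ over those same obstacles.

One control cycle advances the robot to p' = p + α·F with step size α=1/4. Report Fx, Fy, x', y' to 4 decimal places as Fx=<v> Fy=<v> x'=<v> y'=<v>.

F_att = 1/4·(g−p) = 1/4·(2,7) = (0.5000,1.7500)
o1: d²=34 ≤ ρ²=54; F_rep = 15·(3,5)/34² = (0.0389,0.0649)
o2: d²=233 > ρ²=54 → inactive
o3: d²=26 ≤ ρ²=54; F_rep = 15·(-1,5)/26² = (-0.0222,0.1109)
F = F_att + ΣF_rep = (0.5167,1.9258)
p' = p + 1/4·F = (-3.8708,-2.5185)

Fx=0.5167 Fy=1.9258 x'=-3.8708 y'=-2.5185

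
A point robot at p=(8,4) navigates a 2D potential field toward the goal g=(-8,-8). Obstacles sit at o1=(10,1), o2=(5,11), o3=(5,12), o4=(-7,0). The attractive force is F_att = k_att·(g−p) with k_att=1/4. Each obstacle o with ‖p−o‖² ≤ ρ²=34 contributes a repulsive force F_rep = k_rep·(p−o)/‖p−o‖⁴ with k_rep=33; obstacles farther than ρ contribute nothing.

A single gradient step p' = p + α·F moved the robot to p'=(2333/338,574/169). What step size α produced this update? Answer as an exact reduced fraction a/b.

F_att = 1/4·(g−p) = 1/4·(-16,-12) = (-4.0000,-3.0000)
o1: d²=13 ≤ ρ²=34; F_rep = 33·(-2,3)/13² = (-0.3905,0.5858)
o2: d²=58 > ρ²=34 → inactive
o3: d²=73 > ρ²=34 → inactive
o4: d²=241 > ρ²=34 → inactive
F = F_att + ΣF_rep = (-4.3905,-2.4142)
Δp = p'−p = (-1.0976,-0.6036); α = Δx/Fx = (-371/338) / (-742/169) = 1/4
check: Δy/Fy = (-102/169) / (-408/169) = 1/4 ✓

α = 1/4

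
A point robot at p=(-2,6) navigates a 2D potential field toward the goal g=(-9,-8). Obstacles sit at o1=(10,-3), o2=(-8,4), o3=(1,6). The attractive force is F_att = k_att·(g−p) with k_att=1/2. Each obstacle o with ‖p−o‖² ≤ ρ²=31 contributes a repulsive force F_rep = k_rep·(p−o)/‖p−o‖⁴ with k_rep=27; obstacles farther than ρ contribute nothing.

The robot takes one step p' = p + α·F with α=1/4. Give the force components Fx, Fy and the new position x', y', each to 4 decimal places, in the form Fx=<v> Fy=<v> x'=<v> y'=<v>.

Fx=-4.5000 Fy=-7.0000 x'=-3.1250 y'=4.2500

F_att = 1/2·(g−p) = 1/2·(-7,-14) = (-3.5000,-7.0000)
o1: d²=225 > ρ²=31 → inactive
o2: d²=40 > ρ²=31 → inactive
o3: d²=9 ≤ ρ²=31; F_rep = 27·(-3,0)/9² = (-1.0000,0.0000)
F = F_att + ΣF_rep = (-4.5000,-7.0000)
p' = p + 1/4·F = (-3.1250,4.2500)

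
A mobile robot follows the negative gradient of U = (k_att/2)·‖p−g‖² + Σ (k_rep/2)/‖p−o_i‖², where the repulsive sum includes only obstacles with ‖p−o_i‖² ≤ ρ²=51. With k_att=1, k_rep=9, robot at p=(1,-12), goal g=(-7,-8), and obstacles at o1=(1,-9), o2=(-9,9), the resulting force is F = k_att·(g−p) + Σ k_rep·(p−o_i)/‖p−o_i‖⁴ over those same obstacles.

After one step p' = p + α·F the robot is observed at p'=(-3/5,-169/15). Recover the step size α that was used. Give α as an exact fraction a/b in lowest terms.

α = 1/5

F_att = 1·(g−p) = 1·(-8,4) = (-8.0000,4.0000)
o1: d²=9 ≤ ρ²=51; F_rep = 9·(0,-3)/9² = (0.0000,-0.3333)
o2: d²=541 > ρ²=51 → inactive
F = F_att + ΣF_rep = (-8.0000,3.6667)
Δp = p'−p = (-1.6000,0.7333); α = Δx/Fx = (-8/5) / (-8) = 1/5
check: Δy/Fy = (11/15) / (11/3) = 1/5 ✓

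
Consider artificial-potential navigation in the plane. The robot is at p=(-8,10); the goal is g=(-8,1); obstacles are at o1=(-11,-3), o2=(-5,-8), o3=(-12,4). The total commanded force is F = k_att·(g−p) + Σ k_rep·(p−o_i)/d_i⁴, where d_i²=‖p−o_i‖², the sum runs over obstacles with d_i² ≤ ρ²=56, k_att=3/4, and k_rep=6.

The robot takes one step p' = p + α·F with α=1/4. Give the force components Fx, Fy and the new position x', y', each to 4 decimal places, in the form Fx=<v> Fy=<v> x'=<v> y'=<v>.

Fx=0.0089 Fy=-6.7367 x'=-7.9978 y'=8.3158

F_att = 3/4·(g−p) = 3/4·(0,-9) = (0.0000,-6.7500)
o1: d²=178 > ρ²=56 → inactive
o2: d²=333 > ρ²=56 → inactive
o3: d²=52 ≤ ρ²=56; F_rep = 6·(4,6)/52² = (0.0089,0.0133)
F = F_att + ΣF_rep = (0.0089,-6.7367)
p' = p + 1/4·F = (-7.9978,8.3158)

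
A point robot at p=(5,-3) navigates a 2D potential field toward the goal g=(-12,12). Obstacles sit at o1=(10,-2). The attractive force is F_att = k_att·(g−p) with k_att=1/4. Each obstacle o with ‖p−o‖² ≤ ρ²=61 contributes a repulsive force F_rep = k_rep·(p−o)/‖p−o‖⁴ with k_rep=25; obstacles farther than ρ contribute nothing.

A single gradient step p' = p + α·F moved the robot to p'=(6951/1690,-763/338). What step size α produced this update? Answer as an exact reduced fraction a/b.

α = 1/5

F_att = 1/4·(g−p) = 1/4·(-17,15) = (-4.2500,3.7500)
o1: d²=26 ≤ ρ²=61; F_rep = 25·(-5,-1)/26² = (-0.1849,-0.0370)
F = F_att + ΣF_rep = (-4.4349,3.7130)
Δp = p'−p = (-0.8870,0.7426); α = Δx/Fx = (-1499/1690) / (-1499/338) = 1/5
check: Δy/Fy = (251/338) / (1255/338) = 1/5 ✓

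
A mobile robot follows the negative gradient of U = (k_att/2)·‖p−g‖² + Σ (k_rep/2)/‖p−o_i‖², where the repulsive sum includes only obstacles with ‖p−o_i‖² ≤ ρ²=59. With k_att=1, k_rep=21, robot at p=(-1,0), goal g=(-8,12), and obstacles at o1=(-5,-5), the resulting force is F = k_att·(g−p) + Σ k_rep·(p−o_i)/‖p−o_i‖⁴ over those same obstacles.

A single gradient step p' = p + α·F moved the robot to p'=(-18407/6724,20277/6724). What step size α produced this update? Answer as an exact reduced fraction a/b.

F_att = 1·(g−p) = 1·(-7,12) = (-7.0000,12.0000)
o1: d²=41 ≤ ρ²=59; F_rep = 21·(4,5)/41² = (0.0500,0.0625)
F = F_att + ΣF_rep = (-6.9500,12.0625)
Δp = p'−p = (-1.7375,3.0156); α = Δx/Fx = (-11683/6724) / (-11683/1681) = 1/4
check: Δy/Fy = (20277/6724) / (20277/1681) = 1/4 ✓

α = 1/4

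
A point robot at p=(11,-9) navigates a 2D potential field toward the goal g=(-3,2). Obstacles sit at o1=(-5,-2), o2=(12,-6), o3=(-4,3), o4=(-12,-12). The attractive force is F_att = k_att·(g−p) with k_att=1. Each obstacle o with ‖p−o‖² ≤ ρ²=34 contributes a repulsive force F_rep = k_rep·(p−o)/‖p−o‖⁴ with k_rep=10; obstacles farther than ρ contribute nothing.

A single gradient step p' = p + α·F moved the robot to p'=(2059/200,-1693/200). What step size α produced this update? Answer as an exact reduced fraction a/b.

α = 1/20

F_att = 1·(g−p) = 1·(-14,11) = (-14.0000,11.0000)
o1: d²=305 > ρ²=34 → inactive
o2: d²=10 ≤ ρ²=34; F_rep = 10·(-1,-3)/10² = (-0.1000,-0.3000)
o3: d²=369 > ρ²=34 → inactive
o4: d²=538 > ρ²=34 → inactive
F = F_att + ΣF_rep = (-14.1000,10.7000)
Δp = p'−p = (-0.7050,0.5350); α = Δx/Fx = (-141/200) / (-141/10) = 1/20
check: Δy/Fy = (107/200) / (107/10) = 1/20 ✓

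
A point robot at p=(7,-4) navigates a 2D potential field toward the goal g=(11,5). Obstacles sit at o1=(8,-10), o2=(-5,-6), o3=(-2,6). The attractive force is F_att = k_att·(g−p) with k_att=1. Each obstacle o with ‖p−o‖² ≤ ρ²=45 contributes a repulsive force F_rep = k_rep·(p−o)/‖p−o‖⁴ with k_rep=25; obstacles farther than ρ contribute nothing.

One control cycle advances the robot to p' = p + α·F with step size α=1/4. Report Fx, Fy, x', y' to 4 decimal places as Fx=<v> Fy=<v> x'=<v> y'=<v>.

Fx=3.9817 Fy=9.1096 x'=7.9954 y'=-1.7226

F_att = 1·(g−p) = 1·(4,9) = (4.0000,9.0000)
o1: d²=37 ≤ ρ²=45; F_rep = 25·(-1,6)/37² = (-0.0183,0.1096)
o2: d²=148 > ρ²=45 → inactive
o3: d²=181 > ρ²=45 → inactive
F = F_att + ΣF_rep = (3.9817,9.1096)
p' = p + 1/4·F = (7.9954,-1.7226)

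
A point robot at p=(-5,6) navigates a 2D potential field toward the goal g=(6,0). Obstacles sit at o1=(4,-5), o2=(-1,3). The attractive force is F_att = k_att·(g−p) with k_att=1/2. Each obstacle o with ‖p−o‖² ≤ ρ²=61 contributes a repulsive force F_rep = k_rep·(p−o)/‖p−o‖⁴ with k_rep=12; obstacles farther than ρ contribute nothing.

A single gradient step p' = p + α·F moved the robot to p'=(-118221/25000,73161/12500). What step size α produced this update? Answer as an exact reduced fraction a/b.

α = 1/20

F_att = 1/2·(g−p) = 1/2·(11,-6) = (5.5000,-3.0000)
o1: d²=202 > ρ²=61 → inactive
o2: d²=25 ≤ ρ²=61; F_rep = 12·(-4,3)/25² = (-0.0768,0.0576)
F = F_att + ΣF_rep = (5.4232,-2.9424)
Δp = p'−p = (0.2712,-0.1471); α = Δx/Fx = (6779/25000) / (6779/1250) = 1/20
check: Δy/Fy = (-1839/12500) / (-1839/625) = 1/20 ✓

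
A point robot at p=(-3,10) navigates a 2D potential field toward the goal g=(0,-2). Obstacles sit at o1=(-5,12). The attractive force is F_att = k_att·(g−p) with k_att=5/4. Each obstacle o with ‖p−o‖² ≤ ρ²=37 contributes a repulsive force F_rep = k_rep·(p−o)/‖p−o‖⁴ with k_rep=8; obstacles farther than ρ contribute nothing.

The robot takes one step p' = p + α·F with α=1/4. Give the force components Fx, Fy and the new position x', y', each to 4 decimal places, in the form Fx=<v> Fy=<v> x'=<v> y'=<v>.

Fx=4.0000 Fy=-15.2500 x'=-2.0000 y'=6.1875

F_att = 5/4·(g−p) = 5/4·(3,-12) = (3.7500,-15.0000)
o1: d²=8 ≤ ρ²=37; F_rep = 8·(2,-2)/8² = (0.2500,-0.2500)
F = F_att + ΣF_rep = (4.0000,-15.2500)
p' = p + 1/4·F = (-2.0000,6.1875)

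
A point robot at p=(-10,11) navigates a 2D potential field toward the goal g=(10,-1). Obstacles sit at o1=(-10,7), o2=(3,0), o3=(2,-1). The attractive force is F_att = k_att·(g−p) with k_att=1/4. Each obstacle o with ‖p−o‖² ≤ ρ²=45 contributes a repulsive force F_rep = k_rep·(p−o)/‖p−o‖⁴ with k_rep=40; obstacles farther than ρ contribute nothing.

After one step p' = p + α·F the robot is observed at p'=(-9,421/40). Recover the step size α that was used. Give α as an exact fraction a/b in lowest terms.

F_att = 1/4·(g−p) = 1/4·(20,-12) = (5.0000,-3.0000)
o1: d²=16 ≤ ρ²=45; F_rep = 40·(0,4)/16² = (0.0000,0.6250)
o2: d²=290 > ρ²=45 → inactive
o3: d²=288 > ρ²=45 → inactive
F = F_att + ΣF_rep = (5.0000,-2.3750)
Δp = p'−p = (1.0000,-0.4750); α = Δx/Fx = (1) / (5) = 1/5
check: Δy/Fy = (-19/40) / (-19/8) = 1/5 ✓

α = 1/5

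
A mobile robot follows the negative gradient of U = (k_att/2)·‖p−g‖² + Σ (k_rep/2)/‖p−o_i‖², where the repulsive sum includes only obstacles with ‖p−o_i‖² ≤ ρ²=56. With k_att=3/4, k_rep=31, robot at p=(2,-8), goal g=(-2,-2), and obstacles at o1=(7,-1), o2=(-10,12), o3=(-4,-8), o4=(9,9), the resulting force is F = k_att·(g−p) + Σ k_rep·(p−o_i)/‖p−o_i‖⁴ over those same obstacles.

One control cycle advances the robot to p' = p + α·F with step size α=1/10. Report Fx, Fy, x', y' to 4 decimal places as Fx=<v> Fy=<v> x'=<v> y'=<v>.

F_att = 3/4·(g−p) = 3/4·(-4,6) = (-3.0000,4.5000)
o1: d²=74 > ρ²=56 → inactive
o2: d²=544 > ρ²=56 → inactive
o3: d²=36 ≤ ρ²=56; F_rep = 31·(6,0)/36² = (0.1435,0.0000)
o4: d²=338 > ρ²=56 → inactive
F = F_att + ΣF_rep = (-2.8565,4.5000)
p' = p + 1/10·F = (1.7144,-7.5500)

Fx=-2.8565 Fy=4.5000 x'=1.7144 y'=-7.5500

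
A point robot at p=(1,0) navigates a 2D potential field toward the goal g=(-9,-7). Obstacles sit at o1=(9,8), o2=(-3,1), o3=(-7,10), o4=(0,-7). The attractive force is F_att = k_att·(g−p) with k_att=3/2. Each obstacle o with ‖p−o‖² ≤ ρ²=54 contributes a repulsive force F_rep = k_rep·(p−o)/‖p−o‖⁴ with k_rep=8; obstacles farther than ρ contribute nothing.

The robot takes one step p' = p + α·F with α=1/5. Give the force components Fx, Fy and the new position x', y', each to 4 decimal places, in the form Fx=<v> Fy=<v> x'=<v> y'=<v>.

F_att = 3/2·(g−p) = 3/2·(-10,-7) = (-15.0000,-10.5000)
o1: d²=128 > ρ²=54 → inactive
o2: d²=17 ≤ ρ²=54; F_rep = 8·(4,-1)/17² = (0.1107,-0.0277)
o3: d²=164 > ρ²=54 → inactive
o4: d²=50 ≤ ρ²=54; F_rep = 8·(1,7)/50² = (0.0032,0.0224)
F = F_att + ΣF_rep = (-14.8861,-10.5053)
p' = p + 1/5·F = (-1.9772,-2.1011)

Fx=-14.8861 Fy=-10.5053 x'=-1.9772 y'=-2.1011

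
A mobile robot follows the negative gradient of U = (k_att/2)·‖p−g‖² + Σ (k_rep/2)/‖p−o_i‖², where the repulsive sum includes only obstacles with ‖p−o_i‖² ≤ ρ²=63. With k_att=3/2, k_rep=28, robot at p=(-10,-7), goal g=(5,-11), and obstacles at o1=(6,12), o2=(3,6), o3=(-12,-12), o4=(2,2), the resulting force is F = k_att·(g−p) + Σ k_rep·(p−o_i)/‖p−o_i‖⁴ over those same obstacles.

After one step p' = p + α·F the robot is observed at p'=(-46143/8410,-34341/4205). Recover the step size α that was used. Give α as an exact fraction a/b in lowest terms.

F_att = 3/2·(g−p) = 3/2·(15,-4) = (22.5000,-6.0000)
o1: d²=617 > ρ²=63 → inactive
o2: d²=338 > ρ²=63 → inactive
o3: d²=29 ≤ ρ²=63; F_rep = 28·(2,5)/29² = (0.0666,0.1665)
o4: d²=225 > ρ²=63 → inactive
F = F_att + ΣF_rep = (22.5666,-5.8335)
Δp = p'−p = (4.5133,-1.1667); α = Δx/Fx = (37957/8410) / (37957/1682) = 1/5
check: Δy/Fy = (-4906/4205) / (-4906/841) = 1/5 ✓

α = 1/5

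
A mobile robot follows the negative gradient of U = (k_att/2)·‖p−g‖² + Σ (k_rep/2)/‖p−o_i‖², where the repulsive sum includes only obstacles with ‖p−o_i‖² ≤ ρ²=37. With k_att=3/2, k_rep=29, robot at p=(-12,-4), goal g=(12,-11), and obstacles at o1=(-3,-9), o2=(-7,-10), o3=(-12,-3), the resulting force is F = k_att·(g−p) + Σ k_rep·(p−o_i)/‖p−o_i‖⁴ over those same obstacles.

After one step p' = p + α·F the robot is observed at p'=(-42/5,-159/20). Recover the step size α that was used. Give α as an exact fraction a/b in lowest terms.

α = 1/10

F_att = 3/2·(g−p) = 3/2·(24,-7) = (36.0000,-10.5000)
o1: d²=106 > ρ²=37 → inactive
o2: d²=61 > ρ²=37 → inactive
o3: d²=1 ≤ ρ²=37; F_rep = 29·(0,-1)/1² = (0.0000,-29.0000)
F = F_att + ΣF_rep = (36.0000,-39.5000)
Δp = p'−p = (3.6000,-3.9500); α = Δx/Fx = (18/5) / (36) = 1/10
check: Δy/Fy = (-79/20) / (-79/2) = 1/10 ✓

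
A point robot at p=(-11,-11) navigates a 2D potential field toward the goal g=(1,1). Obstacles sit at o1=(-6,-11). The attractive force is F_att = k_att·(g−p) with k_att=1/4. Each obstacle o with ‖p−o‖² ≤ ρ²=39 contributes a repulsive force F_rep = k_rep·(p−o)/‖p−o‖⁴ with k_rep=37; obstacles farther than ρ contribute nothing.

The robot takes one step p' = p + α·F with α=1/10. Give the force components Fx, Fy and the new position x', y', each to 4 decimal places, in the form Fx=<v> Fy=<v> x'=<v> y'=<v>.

Fx=2.7040 Fy=3.0000 x'=-10.7296 y'=-10.7000

F_att = 1/4·(g−p) = 1/4·(12,12) = (3.0000,3.0000)
o1: d²=25 ≤ ρ²=39; F_rep = 37·(-5,0)/25² = (-0.2960,0.0000)
F = F_att + ΣF_rep = (2.7040,3.0000)
p' = p + 1/10·F = (-10.7296,-10.7000)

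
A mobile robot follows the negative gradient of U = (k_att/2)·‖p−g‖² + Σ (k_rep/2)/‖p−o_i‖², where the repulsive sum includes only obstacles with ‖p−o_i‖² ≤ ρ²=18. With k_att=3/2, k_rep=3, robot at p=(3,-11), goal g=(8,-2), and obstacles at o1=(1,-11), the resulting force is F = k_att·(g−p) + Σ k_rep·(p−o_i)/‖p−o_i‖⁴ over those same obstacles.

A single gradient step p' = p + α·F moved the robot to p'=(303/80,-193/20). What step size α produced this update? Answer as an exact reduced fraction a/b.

α = 1/10

F_att = 3/2·(g−p) = 3/2·(5,9) = (7.5000,13.5000)
o1: d²=4 ≤ ρ²=18; F_rep = 3·(2,0)/4² = (0.3750,0.0000)
F = F_att + ΣF_rep = (7.8750,13.5000)
Δp = p'−p = (0.7875,1.3500); α = Δx/Fx = (63/80) / (63/8) = 1/10
check: Δy/Fy = (27/20) / (27/2) = 1/10 ✓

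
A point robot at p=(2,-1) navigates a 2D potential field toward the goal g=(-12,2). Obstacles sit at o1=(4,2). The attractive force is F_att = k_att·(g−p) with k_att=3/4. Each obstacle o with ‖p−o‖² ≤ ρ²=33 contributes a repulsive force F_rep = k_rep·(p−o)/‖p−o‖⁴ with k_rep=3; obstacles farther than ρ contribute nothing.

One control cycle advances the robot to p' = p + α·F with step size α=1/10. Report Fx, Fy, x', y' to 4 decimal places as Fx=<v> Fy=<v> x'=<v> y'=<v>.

F_att = 3/4·(g−p) = 3/4·(-14,3) = (-10.5000,2.2500)
o1: d²=13 ≤ ρ²=33; F_rep = 3·(-2,-3)/13² = (-0.0355,-0.0533)
F = F_att + ΣF_rep = (-10.5355,2.1967)
p' = p + 1/10·F = (0.9464,-0.7803)

Fx=-10.5355 Fy=2.1967 x'=0.9464 y'=-0.7803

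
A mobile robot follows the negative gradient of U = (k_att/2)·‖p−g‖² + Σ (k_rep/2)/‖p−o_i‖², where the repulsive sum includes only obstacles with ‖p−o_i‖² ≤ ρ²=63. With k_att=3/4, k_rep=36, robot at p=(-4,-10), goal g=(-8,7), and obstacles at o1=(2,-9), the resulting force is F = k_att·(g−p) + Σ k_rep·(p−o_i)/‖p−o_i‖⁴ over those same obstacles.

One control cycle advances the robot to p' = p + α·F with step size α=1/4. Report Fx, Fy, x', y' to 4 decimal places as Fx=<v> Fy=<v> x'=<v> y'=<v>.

F_att = 3/4·(g−p) = 3/4·(-4,17) = (-3.0000,12.7500)
o1: d²=37 ≤ ρ²=63; F_rep = 36·(-6,-1)/37² = (-0.1578,-0.0263)
F = F_att + ΣF_rep = (-3.1578,12.7237)
p' = p + 1/4·F = (-4.7894,-6.8191)

Fx=-3.1578 Fy=12.7237 x'=-4.7894 y'=-6.8191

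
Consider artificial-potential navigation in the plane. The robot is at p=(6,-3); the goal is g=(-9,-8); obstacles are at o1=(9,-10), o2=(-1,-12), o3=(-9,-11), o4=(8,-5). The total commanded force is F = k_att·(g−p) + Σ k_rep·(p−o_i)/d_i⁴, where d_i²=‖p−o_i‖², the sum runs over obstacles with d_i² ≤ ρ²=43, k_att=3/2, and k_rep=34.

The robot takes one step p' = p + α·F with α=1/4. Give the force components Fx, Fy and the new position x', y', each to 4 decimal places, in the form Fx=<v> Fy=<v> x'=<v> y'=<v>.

F_att = 3/2·(g−p) = 3/2·(-15,-5) = (-22.5000,-7.5000)
o1: d²=58 > ρ²=43 → inactive
o2: d²=130 > ρ²=43 → inactive
o3: d²=289 > ρ²=43 → inactive
o4: d²=8 ≤ ρ²=43; F_rep = 34·(-2,2)/8² = (-1.0625,1.0625)
F = F_att + ΣF_rep = (-23.5625,-6.4375)
p' = p + 1/4·F = (0.1094,-4.6094)

Fx=-23.5625 Fy=-6.4375 x'=0.1094 y'=-4.6094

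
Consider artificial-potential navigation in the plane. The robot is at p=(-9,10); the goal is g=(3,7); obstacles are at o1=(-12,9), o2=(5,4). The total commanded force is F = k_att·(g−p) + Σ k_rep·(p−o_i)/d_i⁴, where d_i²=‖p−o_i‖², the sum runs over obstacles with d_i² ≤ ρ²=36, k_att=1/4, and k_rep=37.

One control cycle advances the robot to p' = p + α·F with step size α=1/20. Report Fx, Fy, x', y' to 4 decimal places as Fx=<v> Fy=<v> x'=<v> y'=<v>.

Fx=4.1100 Fy=-0.3800 x'=-8.7945 y'=9.9810

F_att = 1/4·(g−p) = 1/4·(12,-3) = (3.0000,-0.7500)
o1: d²=10 ≤ ρ²=36; F_rep = 37·(3,1)/10² = (1.1100,0.3700)
o2: d²=232 > ρ²=36 → inactive
F = F_att + ΣF_rep = (4.1100,-0.3800)
p' = p + 1/20·F = (-8.7945,9.9810)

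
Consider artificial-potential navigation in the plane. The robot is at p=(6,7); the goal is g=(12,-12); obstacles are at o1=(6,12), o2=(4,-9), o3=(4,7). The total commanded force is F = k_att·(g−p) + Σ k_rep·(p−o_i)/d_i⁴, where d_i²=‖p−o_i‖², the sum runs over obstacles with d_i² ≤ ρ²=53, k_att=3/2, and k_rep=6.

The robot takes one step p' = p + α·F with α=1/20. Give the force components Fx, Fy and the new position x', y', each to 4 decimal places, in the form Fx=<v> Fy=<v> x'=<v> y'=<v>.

Fx=9.7500 Fy=-28.5480 x'=6.4875 y'=5.5726

F_att = 3/2·(g−p) = 3/2·(6,-19) = (9.0000,-28.5000)
o1: d²=25 ≤ ρ²=53; F_rep = 6·(0,-5)/25² = (0.0000,-0.0480)
o2: d²=260 > ρ²=53 → inactive
o3: d²=4 ≤ ρ²=53; F_rep = 6·(2,0)/4² = (0.7500,0.0000)
F = F_att + ΣF_rep = (9.7500,-28.5480)
p' = p + 1/20·F = (6.4875,5.5726)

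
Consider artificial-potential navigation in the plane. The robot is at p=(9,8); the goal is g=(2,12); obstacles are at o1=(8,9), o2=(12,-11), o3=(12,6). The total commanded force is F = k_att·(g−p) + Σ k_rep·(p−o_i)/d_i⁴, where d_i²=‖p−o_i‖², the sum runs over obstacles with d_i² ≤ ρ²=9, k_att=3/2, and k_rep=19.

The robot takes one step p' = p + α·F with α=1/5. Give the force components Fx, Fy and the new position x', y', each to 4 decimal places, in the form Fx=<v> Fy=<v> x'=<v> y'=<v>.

Fx=-5.7500 Fy=1.2500 x'=7.8500 y'=8.2500

F_att = 3/2·(g−p) = 3/2·(-7,4) = (-10.5000,6.0000)
o1: d²=2 ≤ ρ²=9; F_rep = 19·(1,-1)/2² = (4.7500,-4.7500)
o2: d²=370 > ρ²=9 → inactive
o3: d²=13 > ρ²=9 → inactive
F = F_att + ΣF_rep = (-5.7500,1.2500)
p' = p + 1/5·F = (7.8500,8.2500)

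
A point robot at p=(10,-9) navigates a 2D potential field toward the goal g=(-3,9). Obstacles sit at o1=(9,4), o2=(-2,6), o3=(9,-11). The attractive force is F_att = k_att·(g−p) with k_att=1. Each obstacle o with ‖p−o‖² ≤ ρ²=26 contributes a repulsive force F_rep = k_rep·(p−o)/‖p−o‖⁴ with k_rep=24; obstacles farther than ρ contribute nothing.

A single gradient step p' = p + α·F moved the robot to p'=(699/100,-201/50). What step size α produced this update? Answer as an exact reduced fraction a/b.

F_att = 1·(g−p) = 1·(-13,18) = (-13.0000,18.0000)
o1: d²=170 > ρ²=26 → inactive
o2: d²=369 > ρ²=26 → inactive
o3: d²=5 ≤ ρ²=26; F_rep = 24·(1,2)/5² = (0.9600,1.9200)
F = F_att + ΣF_rep = (-12.0400,19.9200)
Δp = p'−p = (-3.0100,4.9800); α = Δx/Fx = (-301/100) / (-301/25) = 1/4
check: Δy/Fy = (249/50) / (498/25) = 1/4 ✓

α = 1/4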